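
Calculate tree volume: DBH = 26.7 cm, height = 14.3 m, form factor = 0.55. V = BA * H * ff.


(D/200)^2 = (26.7/200)^2 = 0.1335^2 = 0.01782225
BA = 3.141593 * 0.01782225 = 0.0559903 m^2
V = 0.0559903 * 14.3 * 0.55 = 0.440364 ≈ 0.440 m^3

0.440 m^3


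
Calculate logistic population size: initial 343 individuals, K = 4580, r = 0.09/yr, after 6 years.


(K - N0)/N0 = (4580 - 343)/343 = 4237/343 = 12.3528
r*t = 0.09 * 6 = 0.54; exp(-0.54) = 0.582748
12.3528 * 0.582748 = 7.19857
1 + 7.19857 = 8.19857
N = 4580 / 8.19857 = 558.634 ≈ 559

559


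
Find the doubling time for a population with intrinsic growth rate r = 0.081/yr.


td = ln(2) / 0.081 = 0.693147 / 0.081 = 8.55737 ≈ 8.6 years

8.6 years


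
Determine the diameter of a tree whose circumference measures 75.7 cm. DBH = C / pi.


DBH = C / pi = 75.7 / 3.141593 = 24.0961 ≈ 24.10 cm

24.10 cm


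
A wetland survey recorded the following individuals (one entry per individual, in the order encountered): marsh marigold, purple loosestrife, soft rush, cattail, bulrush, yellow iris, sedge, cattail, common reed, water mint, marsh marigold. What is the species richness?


Total individuals logged = 11
Distinct species (count of individuals): marsh marigold (2), purple loosestrife (1), soft rush (1), cattail (2), bulrush (1), yellow iris (1), sedge (1), common reed (1), water mint (1)
Species richness = number of distinct species = 9

9


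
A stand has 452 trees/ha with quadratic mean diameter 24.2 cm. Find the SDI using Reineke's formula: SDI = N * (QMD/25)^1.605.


QMD/25 = 24.2/25 = 0.968
(0.968)^1.605 = exp(1.605 * ln(0.968)) = exp(1.605 * (-0.0325232)) = exp(-0.0521997) = 0.949139
SDI = 452 * 0.949139 = 429.011 ≈ 429

429


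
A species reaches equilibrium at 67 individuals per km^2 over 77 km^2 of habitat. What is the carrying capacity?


K = 67 * 77 = 5159 individuals

5159 individuals


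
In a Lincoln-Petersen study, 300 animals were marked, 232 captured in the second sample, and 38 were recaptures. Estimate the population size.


N = M * C / R = 300 * 232 / 38 = 69600 / 38 = 1831.58 ≈ 1832

1832 individuals


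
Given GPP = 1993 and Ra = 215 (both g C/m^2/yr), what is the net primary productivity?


NPP = GPP - Ra = 1993 - 215 = 1778 g C/m^2/yr

1778 g C/m^2/yr


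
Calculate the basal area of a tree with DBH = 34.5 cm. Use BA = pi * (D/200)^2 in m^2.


D/200 = 34.5/200 = 0.1725 m
(D/200)^2 = 0.1725^2 = 0.02975625
BA = 3.141593 * 0.02975625 = 0.0934820 ≈ 0.0935 m^2

0.0935 m^2


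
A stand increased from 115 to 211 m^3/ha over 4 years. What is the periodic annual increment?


PAI = (V2 - V1) / period = (211 - 115) / 4 = 96 / 4 = 24.00 m^3/ha/yr

24.00 m^3/ha/yr


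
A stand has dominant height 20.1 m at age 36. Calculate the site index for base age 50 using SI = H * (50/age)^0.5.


50/36 = 1.38889
(1.38889)^0.5 = 1.17851
SI = 20.1 * 1.17851 = 23.6881 ≈ 23.7 m

23.7 m


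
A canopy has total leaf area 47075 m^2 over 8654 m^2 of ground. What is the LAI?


LAI = 47075 / 8654 = 5.4397 ≈ 5.44

5.44


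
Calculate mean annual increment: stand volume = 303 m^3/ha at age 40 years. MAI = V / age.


MAI = 303 / 40 = 7.5750 ≈ 7.58 m^3/ha/yr

7.58 m^3/ha/yr


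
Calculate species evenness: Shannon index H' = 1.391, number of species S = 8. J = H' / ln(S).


ln(8) = 2.07944
J = H' / ln(S) = 1.391 / 2.07944 = 0.668930 ≈ 0.6689

0.6689


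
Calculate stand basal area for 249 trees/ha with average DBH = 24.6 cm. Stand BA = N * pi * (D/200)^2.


(D/200)^2 = (24.6/200)^2 = 0.123^2 = 0.015129
Individual BA = 3.141593 * 0.015129 = 0.0475292 m^2
Stand BA = 249 * 0.0475292 = 11.8348 ≈ 11.83 m^2/ha

11.83 m^2/ha


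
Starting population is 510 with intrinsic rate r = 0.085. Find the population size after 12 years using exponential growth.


r*t = 0.085 * 12 = 1.02
exp(1.02) = 2.77319
N = 510 * 2.77319 = 1414.33 ≈ 1414

1414


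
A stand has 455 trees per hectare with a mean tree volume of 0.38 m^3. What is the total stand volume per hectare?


V_stand = 455 * 0.38 = 172.9 m^3/ha

172.9 m^3/ha


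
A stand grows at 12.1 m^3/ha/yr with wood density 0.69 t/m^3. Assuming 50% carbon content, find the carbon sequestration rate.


C = 12.1 * 0.69 * 0.5 = 4.1745 ≈ 4.17 t C/ha/yr

4.17 t C/ha/yr


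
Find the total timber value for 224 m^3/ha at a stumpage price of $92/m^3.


Value = 224 * 92 = $20608/ha

$20608/ha


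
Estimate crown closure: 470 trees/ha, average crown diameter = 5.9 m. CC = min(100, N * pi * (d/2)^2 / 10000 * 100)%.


(d/2)^2 = (5.9/2)^2 = 2.95^2 = 8.7025
Crown area = 3.141593 * 8.7025 = 27.3397 m^2
N * area / 10000 * 100 = 470 * 27.3397 / 10000 * 100 = 128.497
CC = min(100, 128.497) = 100%

100%


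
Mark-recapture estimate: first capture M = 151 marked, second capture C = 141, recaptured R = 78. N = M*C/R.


N = M * C / R = 151 * 141 / 78 = 21291 / 78 = 272.96 ≈ 273

273 individuals


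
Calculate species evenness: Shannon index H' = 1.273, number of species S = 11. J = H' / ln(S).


ln(11) = 2.39790
J = H' / ln(S) = 1.273 / 2.39790 = 0.530881 ≈ 0.5309

0.5309


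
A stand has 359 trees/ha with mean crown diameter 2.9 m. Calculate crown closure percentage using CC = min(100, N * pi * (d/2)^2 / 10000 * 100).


(d/2)^2 = (2.9/2)^2 = 1.45^2 = 2.1025
Crown area = 3.141593 * 2.1025 = 6.60520 m^2
N * area / 10000 * 100 = 359 * 6.60520 / 10000 * 100 = 23.7127
CC = min(100, 23.7127) = 23.7127 ≈ 23.7%

23.7%


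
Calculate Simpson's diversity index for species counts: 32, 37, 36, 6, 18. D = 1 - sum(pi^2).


Total N = 32 + 37 + 36 + 6 + 18 = 129
Per-species terms:
  p = 32/129 = 0.248062; p^2 = 0.248062^2 = 0.061535
  p = 37/129 = 0.286822; p^2 = 0.286822^2 = 0.082267
  p = 36/129 = 0.279070; p^2 = 0.279070^2 = 0.077880
  p = 6/129 = 0.046512; p^2 = 0.046512^2 = 0.002163
  p = 18/129 = 0.139535; p^2 = 0.139535^2 = 0.019470
sum(p^2) = 0.061535 + 0.082267 + 0.077880 + 0.002163 + 0.019470 = 0.243315
D = 1 - 0.243315 = 0.756685 ≈ 0.7567

0.7567


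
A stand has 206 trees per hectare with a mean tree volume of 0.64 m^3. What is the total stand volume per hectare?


V_stand = 206 * 0.64 = 131.84 ≈ 131.8 m^3/ha

131.8 m^3/ha


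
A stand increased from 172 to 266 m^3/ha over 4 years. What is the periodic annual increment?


PAI = (V2 - V1) / period = (266 - 172) / 4 = 94 / 4 = 23.50 m^3/ha/yr

23.50 m^3/ha/yr


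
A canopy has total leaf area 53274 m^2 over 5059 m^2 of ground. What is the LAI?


LAI = 53274 / 5059 = 10.5305 ≈ 10.53

10.53


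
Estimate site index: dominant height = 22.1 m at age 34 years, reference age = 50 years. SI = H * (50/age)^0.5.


50/34 = 1.47059
(1.47059)^0.5 = 1.21268
SI = 22.1 * 1.21268 = 26.8002 ≈ 26.8 m

26.8 m


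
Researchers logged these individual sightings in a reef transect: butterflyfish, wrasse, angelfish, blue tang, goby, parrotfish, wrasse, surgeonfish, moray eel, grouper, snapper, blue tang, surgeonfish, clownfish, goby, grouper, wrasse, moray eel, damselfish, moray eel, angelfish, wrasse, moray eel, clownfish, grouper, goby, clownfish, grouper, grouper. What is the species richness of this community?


Total individuals logged = 29
Distinct species (count of individuals): butterflyfish (1), wrasse (4), angelfish (2), blue tang (2), goby (3), parrotfish (1), surgeonfish (2), moray eel (4), grouper (5), snapper (1), clownfish (3), damselfish (1)
Species richness = number of distinct species = 12

12


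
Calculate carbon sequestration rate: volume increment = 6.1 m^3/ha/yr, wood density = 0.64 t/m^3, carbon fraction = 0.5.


C = 6.1 * 0.64 * 0.5 = 1.952 ≈ 1.95 t C/ha/yr

1.95 t C/ha/yr


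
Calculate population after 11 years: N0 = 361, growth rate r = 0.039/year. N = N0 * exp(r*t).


r*t = 0.039 * 11 = 0.429
exp(0.429) = 1.53572
N = 361 * 1.53572 = 554.395 ≈ 554

554


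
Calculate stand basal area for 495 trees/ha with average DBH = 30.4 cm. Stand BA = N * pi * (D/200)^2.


(D/200)^2 = (30.4/200)^2 = 0.152^2 = 0.023104
Individual BA = 3.141593 * 0.023104 = 0.0725834 m^2
Stand BA = 495 * 0.0725834 = 35.9288 ≈ 35.93 m^2/ha

35.93 m^2/ha


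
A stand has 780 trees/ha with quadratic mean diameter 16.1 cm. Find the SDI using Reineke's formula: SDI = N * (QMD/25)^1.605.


QMD/25 = 16.1/25 = 0.644
(0.644)^1.605 = exp(1.605 * ln(0.644)) = exp(1.605 * (-0.440057)) = exp(-0.706291) = 0.493471
SDI = 780 * 0.493471 = 384.907 ≈ 385

385


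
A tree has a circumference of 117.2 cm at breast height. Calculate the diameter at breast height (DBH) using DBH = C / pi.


DBH = C / pi = 117.2 / 3.141593 = 37.3059 ≈ 37.31 cm

37.31 cm


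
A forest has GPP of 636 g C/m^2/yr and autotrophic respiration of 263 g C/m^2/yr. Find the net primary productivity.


NPP = GPP - Ra = 636 - 263 = 373 g C/m^2/yr

373 g C/m^2/yr


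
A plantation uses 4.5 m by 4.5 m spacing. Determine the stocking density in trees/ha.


N = 10000 / 4.5^2 = 10000 / 20.25 = 493.827 ≈ 494 trees/ha

494 trees/ha


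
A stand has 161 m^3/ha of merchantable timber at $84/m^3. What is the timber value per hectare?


Value = 161 * 84 = $13524/ha

$13524/ha


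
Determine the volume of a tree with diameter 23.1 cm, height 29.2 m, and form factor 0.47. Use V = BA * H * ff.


(D/200)^2 = (23.1/200)^2 = 0.1155^2 = 0.01334025
BA = 3.141593 * 0.01334025 = 0.0419096 m^2
V = 0.0419096 * 29.2 * 0.47 = 0.575167 ≈ 0.575 m^3

0.575 m^3


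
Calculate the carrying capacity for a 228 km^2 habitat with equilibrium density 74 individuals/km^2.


K = 74 * 228 = 16872 individuals

16872 individuals


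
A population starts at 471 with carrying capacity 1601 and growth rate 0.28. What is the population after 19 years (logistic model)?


(K - N0)/N0 = (1601 - 471)/471 = 1130/471 = 2.39915
r*t = 0.28 * 19 = 5.32; exp(-5.32) = 0.00489275
2.39915 * 0.00489275 = 0.0117384
1 + 0.0117384 = 1.01174
N = 1601 / 1.01174 = 1582.42 ≈ 1582

1582


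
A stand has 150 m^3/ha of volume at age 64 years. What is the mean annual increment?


MAI = 150 / 64 = 2.3438 ≈ 2.34 m^3/ha/yr

2.34 m^3/ha/yr


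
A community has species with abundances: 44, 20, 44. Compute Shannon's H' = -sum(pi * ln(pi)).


Total N = 44 + 20 + 44 = 108
Per-species terms:
  p = 44/108 = 0.407407; ln(p) = -0.897943; p*ln(p) = 0.407407 * (-0.897943) = -0.365828
  p = 20/108 = 0.185185; ln(p) = -1.686400; p*ln(p) = 0.185185 * (-1.686400) = -0.312296
  p = 44/108 = 0.407407; ln(p) = -0.897943; p*ln(p) = 0.407407 * (-0.897943) = -0.365828
sum(p*ln(p)) = (-0.365828) + (-0.312296) + (-0.365828) = -1.043952
H' = -(-1.043952) = 1.043952 ≈ 1.0440

1.0440


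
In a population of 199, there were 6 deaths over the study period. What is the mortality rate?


Mortality rate = 6 / 199 = 0.030151 ≈ 0.0302

0.0302


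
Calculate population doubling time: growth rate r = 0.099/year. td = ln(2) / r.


td = ln(2) / 0.099 = 0.693147 / 0.099 = 7.00148 ≈ 7.0 years

7.0 years


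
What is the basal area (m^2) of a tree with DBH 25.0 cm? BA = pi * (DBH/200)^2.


D/200 = 25.0/200 = 0.125 m
(D/200)^2 = 0.125^2 = 0.015625
BA = 3.141593 * 0.015625 = 0.0490874 ≈ 0.0491 m^2

0.0491 m^2


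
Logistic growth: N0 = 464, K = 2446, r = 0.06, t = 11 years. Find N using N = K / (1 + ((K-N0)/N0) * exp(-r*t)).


(K - N0)/N0 = (2446 - 464)/464 = 1982/464 = 4.27155
r*t = 0.06 * 11 = 0.66; exp(-0.66) = 0.516851
4.27155 * 0.516851 = 2.20775
1 + 2.20775 = 3.20775
N = 2446 / 3.20775 = 762.528 ≈ 763

763


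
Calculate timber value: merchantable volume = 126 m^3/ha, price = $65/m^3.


Value = 126 * 65 = $8190/ha

$8190/ha


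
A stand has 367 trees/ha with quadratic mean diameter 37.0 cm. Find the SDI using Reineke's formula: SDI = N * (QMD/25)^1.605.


QMD/25 = 37.0/25 = 1.48
(1.48)^1.605 = exp(1.605 * ln(1.48)) = exp(1.605 * 0.392042) = exp(0.629227) = 1.87616
SDI = 367 * 1.87616 = 688.551 ≈ 689

689


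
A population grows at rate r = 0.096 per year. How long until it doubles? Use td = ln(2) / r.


td = ln(2) / 0.096 = 0.693147 / 0.096 = 7.22028 ≈ 7.2 years

7.2 years


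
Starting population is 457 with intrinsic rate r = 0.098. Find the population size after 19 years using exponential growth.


r*t = 0.098 * 19 = 1.862
exp(1.862) = 6.43660
N = 457 * 6.43660 = 2941.53 ≈ 2942

2942


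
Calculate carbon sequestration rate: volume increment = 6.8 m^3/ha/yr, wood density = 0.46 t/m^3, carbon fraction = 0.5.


C = 6.8 * 0.46 * 0.5 = 1.564 ≈ 1.56 t C/ha/yr

1.56 t C/ha/yr


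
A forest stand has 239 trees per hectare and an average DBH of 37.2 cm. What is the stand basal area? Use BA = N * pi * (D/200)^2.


(D/200)^2 = (37.2/200)^2 = 0.186^2 = 0.034596
Individual BA = 3.141593 * 0.034596 = 0.108687 m^2
Stand BA = 239 * 0.108687 = 25.9762 ≈ 25.98 m^2/ha

25.98 m^2/ha


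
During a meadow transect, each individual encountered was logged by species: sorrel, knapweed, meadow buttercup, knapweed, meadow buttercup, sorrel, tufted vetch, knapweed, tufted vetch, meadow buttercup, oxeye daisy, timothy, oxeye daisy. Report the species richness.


Total individuals logged = 13
Distinct species (count of individuals): sorrel (2), knapweed (3), meadow buttercup (3), tufted vetch (2), oxeye daisy (2), timothy (1)
Species richness = number of distinct species = 6

6


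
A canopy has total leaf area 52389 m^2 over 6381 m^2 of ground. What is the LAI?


LAI = 52389 / 6381 = 8.2102 ≈ 8.21

8.21


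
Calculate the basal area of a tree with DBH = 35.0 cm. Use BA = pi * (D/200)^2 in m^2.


D/200 = 35.0/200 = 0.175 m
(D/200)^2 = 0.175^2 = 0.030625
BA = 3.141593 * 0.030625 = 0.0962113 ≈ 0.0962 m^2

0.0962 m^2


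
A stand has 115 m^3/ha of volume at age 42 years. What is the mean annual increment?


MAI = 115 / 42 = 2.7381 ≈ 2.74 m^3/ha/yr

2.74 m^3/ha/yr


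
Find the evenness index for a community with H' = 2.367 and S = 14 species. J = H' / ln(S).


ln(14) = 2.63906
J = H' / ln(S) = 2.367 / 2.63906 = 0.896910 ≈ 0.8969

0.8969


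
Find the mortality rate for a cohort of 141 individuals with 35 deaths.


Mortality rate = 35 / 141 = 0.248227 ≈ 0.2482

0.2482


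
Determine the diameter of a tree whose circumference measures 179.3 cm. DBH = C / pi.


DBH = C / pi = 179.3 / 3.141593 = 57.0730 ≈ 57.07 cm

57.07 cm


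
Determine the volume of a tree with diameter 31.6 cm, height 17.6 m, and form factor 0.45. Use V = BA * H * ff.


(D/200)^2 = (31.6/200)^2 = 0.158^2 = 0.024964
BA = 3.141593 * 0.024964 = 0.0784267 m^2
V = 0.0784267 * 17.6 * 0.45 = 0.621139 ≈ 0.621 m^3

0.621 m^3


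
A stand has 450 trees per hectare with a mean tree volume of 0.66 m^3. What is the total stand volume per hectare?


V_stand = 450 * 0.66 = 297.0 m^3/ha

297.0 m^3/ha


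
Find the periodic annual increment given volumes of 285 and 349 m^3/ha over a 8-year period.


PAI = (V2 - V1) / period = (349 - 285) / 8 = 64 / 8 = 8.00 m^3/ha/yr

8.00 m^3/ha/yr


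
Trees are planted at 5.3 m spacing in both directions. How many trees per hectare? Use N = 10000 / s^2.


N = 10000 / 5.3^2 = 10000 / 28.09 = 355.999 ≈ 356 trees/ha

356 trees/ha


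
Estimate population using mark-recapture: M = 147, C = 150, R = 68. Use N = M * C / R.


N = M * C / R = 147 * 150 / 68 = 22050 / 68 = 324.26 ≈ 324

324 individuals


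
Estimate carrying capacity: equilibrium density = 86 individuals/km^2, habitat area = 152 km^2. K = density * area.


K = 86 * 152 = 13072 individuals

13072 individuals


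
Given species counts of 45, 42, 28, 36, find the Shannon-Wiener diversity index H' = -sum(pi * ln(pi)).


Total N = 45 + 42 + 28 + 36 = 151
Per-species terms:
  p = 45/151 = 0.298013; ln(p) = -1.210618; p*ln(p) = 0.298013 * (-1.210618) = -0.360780
  p = 42/151 = 0.278146; ln(p) = -1.279609; p*ln(p) = 0.278146 * (-1.279609) = -0.355918
  p = 28/151 = 0.185430; ln(p) = -1.685078; p*ln(p) = 0.185430 * (-1.685078) = -0.312464
  p = 36/151 = 0.238411; ln(p) = -1.433759; p*ln(p) = 0.238411 * (-1.433759) = -0.341824
sum(p*ln(p)) = (-0.360780) + (-0.355918) + (-0.312464) + (-0.341824) = -1.370986
H' = -(-1.370986) = 1.370986 ≈ 1.3710

1.3710


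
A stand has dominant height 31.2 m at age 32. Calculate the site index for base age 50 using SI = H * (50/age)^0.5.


50/32 = 1.56250
(1.56250)^0.5 = 1.25000
SI = 31.2 * 1.25000 = 39.0000 ≈ 39.0 m

39.0 m


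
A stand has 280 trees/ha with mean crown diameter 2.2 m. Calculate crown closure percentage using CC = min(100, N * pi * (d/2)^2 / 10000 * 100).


(d/2)^2 = (2.2/2)^2 = 1.1^2 = 1.21
Crown area = 3.141593 * 1.21 = 3.80133 m^2
N * area / 10000 * 100 = 280 * 3.80133 / 10000 * 100 = 10.6437
CC = min(100, 10.6437) = 10.6437 ≈ 10.6%

10.6%


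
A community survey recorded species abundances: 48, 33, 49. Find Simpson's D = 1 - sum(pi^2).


Total N = 48 + 33 + 49 = 130
Per-species terms:
  p = 48/130 = 0.369231; p^2 = 0.369231^2 = 0.136332
  p = 33/130 = 0.253846; p^2 = 0.253846^2 = 0.064438
  p = 49/130 = 0.376923; p^2 = 0.376923^2 = 0.142071
sum(p^2) = 0.136332 + 0.064438 + 0.142071 = 0.342841
D = 1 - 0.342841 = 0.657159 ≈ 0.6572

0.6572


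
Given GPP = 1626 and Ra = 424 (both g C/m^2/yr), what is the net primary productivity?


NPP = GPP - Ra = 1626 - 424 = 1202 g C/m^2/yr

1202 g C/m^2/yr


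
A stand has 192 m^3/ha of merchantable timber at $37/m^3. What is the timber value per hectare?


Value = 192 * 37 = $7104/ha

$7104/ha


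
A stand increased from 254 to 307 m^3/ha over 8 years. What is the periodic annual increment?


PAI = (V2 - V1) / period = (307 - 254) / 8 = 53 / 8 = 6.6250 ≈ 6.63 m^3/ha/yr

6.63 m^3/ha/yr


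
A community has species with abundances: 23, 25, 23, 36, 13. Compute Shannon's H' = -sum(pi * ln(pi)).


Total N = 23 + 25 + 23 + 36 + 13 = 120
Per-species terms:
  p = 23/120 = 0.191667; ln(p) = -1.651996; p*ln(p) = 0.191667 * (-1.651996) = -0.316633
  p = 25/120 = 0.208333; ln(p) = -1.568618; p*ln(p) = 0.208333 * (-1.568618) = -0.326795
  p = 23/120 = 0.191667; ln(p) = -1.651996; p*ln(p) = 0.191667 * (-1.651996) = -0.316633
  p = 36/120 = 0.300000; ln(p) = -1.203973; p*ln(p) = 0.300000 * (-1.203973) = -0.361192
  p = 13/120 = 0.108333; ln(p) = -2.222545; p*ln(p) = 0.108333 * (-2.222545) = -0.240775
sum(p*ln(p)) = (-0.316633) + (-0.326795) + (-0.316633) + (-0.361192) + (-0.240775) = -1.562028
H' = -(-1.562028) = 1.562028 ≈ 1.5620

1.5620


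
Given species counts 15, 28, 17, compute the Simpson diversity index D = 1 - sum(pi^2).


Total N = 15 + 28 + 17 = 60
Per-species terms:
  p = 15/60 = 0.250000; p^2 = 0.250000^2 = 0.062500
  p = 28/60 = 0.466667; p^2 = 0.466667^2 = 0.217778
  p = 17/60 = 0.283333; p^2 = 0.283333^2 = 0.080278
sum(p^2) = 0.062500 + 0.217778 + 0.080278 = 0.360556
D = 1 - 0.360556 = 0.639444 ≈ 0.6394

0.6394


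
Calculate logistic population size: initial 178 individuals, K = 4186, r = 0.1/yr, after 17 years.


(K - N0)/N0 = (4186 - 178)/178 = 4008/178 = 22.5169
r*t = 0.1 * 17 = 1.7; exp(-1.7) = 0.182684
22.5169 * 0.182684 = 4.11348
1 + 4.11348 = 5.11348
N = 4186 / 5.11348 = 818.621 ≈ 819

819


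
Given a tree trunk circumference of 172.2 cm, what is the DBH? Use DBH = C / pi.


DBH = C / pi = 172.2 / 3.141593 = 54.8130 ≈ 54.81 cm

54.81 cm


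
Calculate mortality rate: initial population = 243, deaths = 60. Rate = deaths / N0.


Mortality rate = 60 / 243 = 0.246914 ≈ 0.2469

0.2469


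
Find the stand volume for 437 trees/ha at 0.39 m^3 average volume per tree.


V_stand = 437 * 0.39 = 170.43 ≈ 170.4 m^3/ha

170.4 m^3/ha


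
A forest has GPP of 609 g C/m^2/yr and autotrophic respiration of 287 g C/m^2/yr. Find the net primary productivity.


NPP = GPP - Ra = 609 - 287 = 322 g C/m^2/yr

322 g C/m^2/yr


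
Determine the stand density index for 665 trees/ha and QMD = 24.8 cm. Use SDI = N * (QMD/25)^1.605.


QMD/25 = 24.8/25 = 0.992
(0.992)^1.605 = exp(1.605 * ln(0.992)) = exp(1.605 * (-0.00803217)) = exp(-0.0128916) = 0.987191
SDI = 665 * 0.987191 = 656.482 ≈ 656

656


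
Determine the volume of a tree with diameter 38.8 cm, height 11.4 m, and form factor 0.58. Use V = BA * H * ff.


(D/200)^2 = (38.8/200)^2 = 0.194^2 = 0.037636
BA = 3.141593 * 0.037636 = 0.118237 m^2
V = 0.118237 * 11.4 * 0.58 = 0.781783 ≈ 0.782 m^3

0.782 m^3


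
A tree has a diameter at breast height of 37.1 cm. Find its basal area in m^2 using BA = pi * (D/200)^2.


D/200 = 37.1/200 = 0.1855 m
(D/200)^2 = 0.1855^2 = 0.03441025
BA = 3.141593 * 0.03441025 = 0.108103 ≈ 0.1081 m^2

0.1081 m^2


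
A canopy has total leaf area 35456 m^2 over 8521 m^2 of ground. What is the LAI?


LAI = 35456 / 8521 = 4.1610 ≈ 4.16

4.16


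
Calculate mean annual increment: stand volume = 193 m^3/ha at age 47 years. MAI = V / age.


MAI = 193 / 47 = 4.1064 ≈ 4.11 m^3/ha/yr

4.11 m^3/ha/yr


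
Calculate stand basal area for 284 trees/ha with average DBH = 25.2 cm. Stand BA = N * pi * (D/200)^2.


(D/200)^2 = (25.2/200)^2 = 0.126^2 = 0.015876
Individual BA = 3.141593 * 0.015876 = 0.0498759 m^2
Stand BA = 284 * 0.0498759 = 14.1648 ≈ 14.16 m^2/ha

14.16 m^2/ha


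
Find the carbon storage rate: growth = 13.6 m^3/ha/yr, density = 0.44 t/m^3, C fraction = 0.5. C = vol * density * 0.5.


C = 13.6 * 0.44 * 0.5 = 2.992 ≈ 2.99 t C/ha/yr

2.99 t C/ha/yr


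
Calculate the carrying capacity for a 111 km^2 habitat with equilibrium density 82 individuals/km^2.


K = 82 * 111 = 9102 individuals

9102 individuals


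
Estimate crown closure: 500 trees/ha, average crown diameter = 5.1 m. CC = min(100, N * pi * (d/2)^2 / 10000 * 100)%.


(d/2)^2 = (5.1/2)^2 = 2.55^2 = 6.5025
Crown area = 3.141593 * 6.5025 = 20.4282 m^2
N * area / 10000 * 100 = 500 * 20.4282 / 10000 * 100 = 102.141
CC = min(100, 102.141) = 100%

100%


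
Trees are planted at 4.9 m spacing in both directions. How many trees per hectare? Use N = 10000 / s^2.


N = 10000 / 4.9^2 = 10000 / 24.01 = 416.493 ≈ 416 trees/ha

416 trees/ha


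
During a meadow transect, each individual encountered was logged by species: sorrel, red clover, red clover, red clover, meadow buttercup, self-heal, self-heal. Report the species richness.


Total individuals logged = 7
Distinct species (count of individuals): sorrel (1), red clover (3), meadow buttercup (1), self-heal (2)
Species richness = number of distinct species = 4

4


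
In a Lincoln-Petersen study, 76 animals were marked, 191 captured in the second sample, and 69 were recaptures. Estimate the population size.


N = M * C / R = 76 * 191 / 69 = 14516 / 69 = 210.38 ≈ 210

210 individuals


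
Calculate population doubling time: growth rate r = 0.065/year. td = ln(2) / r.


td = ln(2) / 0.065 = 0.693147 / 0.065 = 10.6638 ≈ 10.7 years

10.7 years


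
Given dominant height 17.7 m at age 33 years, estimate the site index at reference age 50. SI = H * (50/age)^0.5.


50/33 = 1.51515
(1.51515)^0.5 = 1.23091
SI = 17.7 * 1.23091 = 21.7871 ≈ 21.8 m

21.8 m


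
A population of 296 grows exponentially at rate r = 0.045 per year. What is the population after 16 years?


r*t = 0.045 * 16 = 0.72
exp(0.72) = 2.05443
N = 296 * 2.05443 = 608.111 ≈ 608

608


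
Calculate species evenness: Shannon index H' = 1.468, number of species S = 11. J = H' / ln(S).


ln(11) = 2.39790
J = H' / ln(S) = 1.468 / 2.39790 = 0.612202 ≈ 0.6122

0.6122


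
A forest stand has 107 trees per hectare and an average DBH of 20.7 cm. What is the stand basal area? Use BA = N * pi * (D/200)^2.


(D/200)^2 = (20.7/200)^2 = 0.1035^2 = 0.01071225
Individual BA = 3.141593 * 0.01071225 = 0.0336535 m^2
Stand BA = 107 * 0.0336535 = 3.60092 ≈ 3.60 m^2/ha

3.60 m^2/ha


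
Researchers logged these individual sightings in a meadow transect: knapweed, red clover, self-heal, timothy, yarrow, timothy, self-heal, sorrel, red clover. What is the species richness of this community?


Total individuals logged = 9
Distinct species (count of individuals): knapweed (1), red clover (2), self-heal (2), timothy (2), yarrow (1), sorrel (1)
Species richness = number of distinct species = 6

6


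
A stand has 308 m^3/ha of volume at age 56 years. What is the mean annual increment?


MAI = 308 / 56 = 5.50 m^3/ha/yr

5.50 m^3/ha/yr


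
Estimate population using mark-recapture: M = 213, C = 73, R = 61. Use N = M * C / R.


N = M * C / R = 213 * 73 / 61 = 15549 / 61 = 254.90 ≈ 255

255 individuals


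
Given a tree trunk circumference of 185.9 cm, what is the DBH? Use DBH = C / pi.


DBH = C / pi = 185.9 / 3.141593 = 59.1738 ≈ 59.17 cm

59.17 cm


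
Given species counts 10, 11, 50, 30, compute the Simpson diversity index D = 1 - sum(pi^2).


Total N = 10 + 11 + 50 + 30 = 101
Per-species terms:
  p = 10/101 = 0.099010; p^2 = 0.099010^2 = 0.009803
  p = 11/101 = 0.108911; p^2 = 0.108911^2 = 0.011862
  p = 50/101 = 0.495050; p^2 = 0.495050^2 = 0.245075
  p = 30/101 = 0.297030; p^2 = 0.297030^2 = 0.088227
sum(p^2) = 0.009803 + 0.011862 + 0.245075 + 0.088227 = 0.354967
D = 1 - 0.354967 = 0.645033 ≈ 0.6450

0.6450


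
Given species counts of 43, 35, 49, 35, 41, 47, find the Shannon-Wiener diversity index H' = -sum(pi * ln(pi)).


Total N = 43 + 35 + 49 + 35 + 41 + 47 = 250
Per-species terms:
  p = 43/250 = 0.172000; ln(p) = -1.760261; p*ln(p) = 0.172000 * (-1.760261) = -0.302765
  p = 35/250 = 0.140000; ln(p) = -1.966113; p*ln(p) = 0.140000 * (-1.966113) = -0.275256
  p = 49/250 = 0.196000; ln(p) = -1.629641; p*ln(p) = 0.196000 * (-1.629641) = -0.319410
  p = 35/250 = 0.140000; ln(p) = -1.966113; p*ln(p) = 0.140000 * (-1.966113) = -0.275256
  p = 41/250 = 0.164000; ln(p) = -1.807889; p*ln(p) = 0.164000 * (-1.807889) = -0.296494
  p = 47/250 = 0.188000; ln(p) = -1.671313; p*ln(p) = 0.188000 * (-1.671313) = -0.314207
sum(p*ln(p)) = (-0.302765) + (-0.275256) + (-0.319410) + (-0.275256) + (-0.296494) + (-0.314207) = -1.783388
H' = -(-1.783388) = 1.783388 ≈ 1.7834

1.7834


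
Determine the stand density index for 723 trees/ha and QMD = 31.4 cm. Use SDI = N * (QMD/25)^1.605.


QMD/25 = 31.4/25 = 1.256
(1.256)^1.605 = exp(1.605 * ln(1.256)) = exp(1.605 * 0.227932) = exp(0.365831) = 1.44171
SDI = 723 * 1.44171 = 1042.36 ≈ 1042

1042


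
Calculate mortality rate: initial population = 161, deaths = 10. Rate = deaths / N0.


Mortality rate = 10 / 161 = 0.062112 ≈ 0.0621

0.0621


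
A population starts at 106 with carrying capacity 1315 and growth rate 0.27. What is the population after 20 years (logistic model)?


(K - N0)/N0 = (1315 - 106)/106 = 1209/106 = 11.4057
r*t = 0.27 * 20 = 5.4; exp(-5.4) = 0.00451658
11.4057 * 0.00451658 = 0.0515148
1 + 0.0515148 = 1.05151
N = 1315 / 1.05151 = 1250.58 ≈ 1251

1251


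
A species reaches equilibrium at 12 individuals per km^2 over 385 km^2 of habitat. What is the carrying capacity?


K = 12 * 385 = 4620 individuals

4620 individuals


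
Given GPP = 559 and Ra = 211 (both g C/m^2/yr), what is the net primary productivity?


NPP = GPP - Ra = 559 - 211 = 348 g C/m^2/yr

348 g C/m^2/yr


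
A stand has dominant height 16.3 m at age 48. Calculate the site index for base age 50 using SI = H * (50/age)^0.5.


50/48 = 1.04167
(1.04167)^0.5 = 1.02062
SI = 16.3 * 1.02062 = 16.6361 ≈ 16.6 m

16.6 m


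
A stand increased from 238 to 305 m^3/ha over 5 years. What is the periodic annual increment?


PAI = (V2 - V1) / period = (305 - 238) / 5 = 67 / 5 = 13.40 m^3/ha/yr

13.40 m^3/ha/yr


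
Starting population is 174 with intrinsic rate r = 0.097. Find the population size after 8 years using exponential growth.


r*t = 0.097 * 8 = 0.776
exp(0.776) = 2.17276
N = 174 * 2.17276 = 378.060 ≈ 378

378


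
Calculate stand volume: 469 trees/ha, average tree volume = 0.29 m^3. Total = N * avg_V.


V_stand = 469 * 0.29 = 136.01 ≈ 136.0 m^3/ha

136.0 m^3/ha


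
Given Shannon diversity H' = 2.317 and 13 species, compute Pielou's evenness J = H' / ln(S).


ln(13) = 2.56495
J = H' / ln(S) = 2.317 / 2.56495 = 0.903331 ≈ 0.9033

0.9033


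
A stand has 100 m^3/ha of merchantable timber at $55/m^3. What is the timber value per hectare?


Value = 100 * 55 = $5500/ha

$5500/ha


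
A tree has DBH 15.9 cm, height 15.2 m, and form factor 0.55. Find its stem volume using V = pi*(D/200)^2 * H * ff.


(D/200)^2 = (15.9/200)^2 = 0.0795^2 = 0.00632025
BA = 3.141593 * 0.00632025 = 0.0198557 m^2
V = 0.0198557 * 15.2 * 0.55 = 0.165994 ≈ 0.166 m^3

0.166 m^3


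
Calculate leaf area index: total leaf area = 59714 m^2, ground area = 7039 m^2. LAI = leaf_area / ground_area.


LAI = 59714 / 7039 = 8.4833 ≈ 8.48

8.48


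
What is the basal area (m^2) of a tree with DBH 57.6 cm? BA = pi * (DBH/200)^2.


D/200 = 57.6/200 = 0.288 m
(D/200)^2 = 0.288^2 = 0.082944
BA = 3.141593 * 0.082944 = 0.260576 ≈ 0.2606 m^2

0.2606 m^2


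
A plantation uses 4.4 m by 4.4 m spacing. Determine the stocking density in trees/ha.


N = 10000 / 4.4^2 = 10000 / 19.36 = 516.529 ≈ 517 trees/ha

517 trees/ha


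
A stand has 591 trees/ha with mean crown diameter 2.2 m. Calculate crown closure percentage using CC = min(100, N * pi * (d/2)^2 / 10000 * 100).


(d/2)^2 = (2.2/2)^2 = 1.1^2 = 1.21
Crown area = 3.141593 * 1.21 = 3.80133 m^2
N * area / 10000 * 100 = 591 * 3.80133 / 10000 * 100 = 22.4659
CC = min(100, 22.4659) = 22.4659 ≈ 22.5%

22.5%


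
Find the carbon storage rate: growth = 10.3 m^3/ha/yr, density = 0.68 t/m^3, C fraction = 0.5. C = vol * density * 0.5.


C = 10.3 * 0.68 * 0.5 = 3.502 ≈ 3.50 t C/ha/yr

3.50 t C/ha/yr


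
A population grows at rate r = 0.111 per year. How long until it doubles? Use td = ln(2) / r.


td = ln(2) / 0.111 = 0.693147 / 0.111 = 6.24457 ≈ 6.2 years

6.2 years


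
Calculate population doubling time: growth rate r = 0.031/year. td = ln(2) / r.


td = ln(2) / 0.031 = 0.693147 / 0.031 = 22.3596 ≈ 22.4 years

22.4 years


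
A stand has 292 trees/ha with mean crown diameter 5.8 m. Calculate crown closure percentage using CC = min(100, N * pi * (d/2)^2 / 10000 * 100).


(d/2)^2 = (5.8/2)^2 = 2.9^2 = 8.41
Crown area = 3.141593 * 8.41 = 26.4208 m^2
N * area / 10000 * 100 = 292 * 26.4208 / 10000 * 100 = 77.1487
CC = min(100, 77.1487) = 77.1487 ≈ 77.1%

77.1%


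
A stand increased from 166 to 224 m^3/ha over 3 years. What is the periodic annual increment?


PAI = (V2 - V1) / period = (224 - 166) / 3 = 58 / 3 = 19.3333 ≈ 19.33 m^3/ha/yr

19.33 m^3/ha/yr


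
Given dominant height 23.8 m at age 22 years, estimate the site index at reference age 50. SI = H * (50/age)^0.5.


50/22 = 2.27273
(2.27273)^0.5 = 1.50756
SI = 23.8 * 1.50756 = 35.8799 ≈ 35.9 m

35.9 m


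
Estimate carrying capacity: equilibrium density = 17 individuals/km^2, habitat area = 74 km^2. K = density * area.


K = 17 * 74 = 1258 individuals

1258 individuals


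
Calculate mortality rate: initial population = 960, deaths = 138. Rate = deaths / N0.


Mortality rate = 138 / 960 = 0.143750 ≈ 0.1438

0.1438


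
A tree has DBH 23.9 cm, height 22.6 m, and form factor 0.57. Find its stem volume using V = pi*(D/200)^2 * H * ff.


(D/200)^2 = (23.9/200)^2 = 0.1195^2 = 0.01428025
BA = 3.141593 * 0.01428025 = 0.0448627 m^2
V = 0.0448627 * 22.6 * 0.57 = 0.577921 ≈ 0.578 m^3

0.578 m^3


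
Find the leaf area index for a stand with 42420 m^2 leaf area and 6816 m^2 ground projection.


LAI = 42420 / 6816 = 6.2236 ≈ 6.22

6.22


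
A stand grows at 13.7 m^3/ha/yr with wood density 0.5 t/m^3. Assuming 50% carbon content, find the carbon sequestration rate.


C = 13.7 * 0.5 * 0.5 = 3.425 ≈ 3.43 t C/ha/yr

3.43 t C/ha/yr


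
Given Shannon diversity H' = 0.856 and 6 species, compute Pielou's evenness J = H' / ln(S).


ln(6) = 1.79176
J = H' / ln(S) = 0.856 / 1.79176 = 0.477743 ≈ 0.4777

0.4777


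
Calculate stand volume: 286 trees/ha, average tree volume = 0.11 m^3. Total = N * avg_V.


V_stand = 286 * 0.11 = 31.46 ≈ 31.5 m^3/ha

31.5 m^3/ha


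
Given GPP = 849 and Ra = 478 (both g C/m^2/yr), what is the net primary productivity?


NPP = GPP - Ra = 849 - 478 = 371 g C/m^2/yr

371 g C/m^2/yr


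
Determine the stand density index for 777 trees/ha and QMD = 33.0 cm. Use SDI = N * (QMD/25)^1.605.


QMD/25 = 33.0/25 = 1.32
(1.32)^1.605 = exp(1.605 * ln(1.32)) = exp(1.605 * 0.277632) = exp(0.445599) = 1.56143
SDI = 777 * 1.56143 = 1213.23 ≈ 1213

1213


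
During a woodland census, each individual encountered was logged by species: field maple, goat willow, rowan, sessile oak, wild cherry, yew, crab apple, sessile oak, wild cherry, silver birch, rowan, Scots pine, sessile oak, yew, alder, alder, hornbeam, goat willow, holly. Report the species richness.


Total individuals logged = 19
Distinct species (count of individuals): field maple (1), goat willow (2), rowan (2), sessile oak (3), wild cherry (2), yew (2), crab apple (1), silver birch (1), Scots pine (1), alder (2), hornbeam (1), holly (1)
Species richness = number of distinct species = 12

12


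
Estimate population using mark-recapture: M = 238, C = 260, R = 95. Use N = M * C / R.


N = M * C / R = 238 * 260 / 95 = 61880 / 95 = 651.37 ≈ 651

651 individuals


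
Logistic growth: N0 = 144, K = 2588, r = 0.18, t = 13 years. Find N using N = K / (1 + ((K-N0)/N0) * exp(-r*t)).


(K - N0)/N0 = (2588 - 144)/144 = 2444/144 = 16.9722
r*t = 0.18 * 13 = 2.34; exp(-2.34) = 0.0963276
16.9722 * 0.0963276 = 1.63489
1 + 1.63489 = 2.63489
N = 2588 / 2.63489 = 982.204 ≈ 982

982


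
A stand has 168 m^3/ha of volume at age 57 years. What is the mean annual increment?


MAI = 168 / 57 = 2.9474 ≈ 2.95 m^3/ha/yr

2.95 m^3/ha/yr


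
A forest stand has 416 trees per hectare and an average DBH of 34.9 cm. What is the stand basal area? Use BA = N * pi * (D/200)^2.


(D/200)^2 = (34.9/200)^2 = 0.1745^2 = 0.03045025
Individual BA = 3.141593 * 0.03045025 = 0.0956623 m^2
Stand BA = 416 * 0.0956623 = 39.7955 ≈ 39.80 m^2/ha

39.80 m^2/ha


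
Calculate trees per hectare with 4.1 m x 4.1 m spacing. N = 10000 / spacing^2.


N = 10000 / 4.1^2 = 10000 / 16.81 = 594.884 ≈ 595 trees/ha

595 trees/ha


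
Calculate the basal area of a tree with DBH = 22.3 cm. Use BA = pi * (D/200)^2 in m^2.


D/200 = 22.3/200 = 0.1115 m
(D/200)^2 = 0.1115^2 = 0.01243225
BA = 3.141593 * 0.01243225 = 0.0390571 ≈ 0.0391 m^2

0.0391 m^2


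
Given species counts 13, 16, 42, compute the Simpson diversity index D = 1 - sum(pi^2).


Total N = 13 + 16 + 42 = 71
Per-species terms:
  p = 13/71 = 0.183099; p^2 = 0.183099^2 = 0.033525
  p = 16/71 = 0.225352; p^2 = 0.225352^2 = 0.050784
  p = 42/71 = 0.591549; p^2 = 0.591549^2 = 0.349930
sum(p^2) = 0.033525 + 0.050784 + 0.349930 = 0.434239
D = 1 - 0.434239 = 0.565761 ≈ 0.5658

0.5658


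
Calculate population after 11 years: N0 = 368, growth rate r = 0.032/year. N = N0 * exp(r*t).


r*t = 0.032 * 11 = 0.352
exp(0.352) = 1.42191
N = 368 * 1.42191 = 523.263 ≈ 523

523


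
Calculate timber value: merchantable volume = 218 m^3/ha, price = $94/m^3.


Value = 218 * 94 = $20492/ha

$20492/ha


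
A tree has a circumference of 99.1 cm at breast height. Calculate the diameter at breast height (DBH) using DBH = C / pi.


DBH = C / pi = 99.1 / 3.141593 = 31.5445 ≈ 31.54 cm

31.54 cm


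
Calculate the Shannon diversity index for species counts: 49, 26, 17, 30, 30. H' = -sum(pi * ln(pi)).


Total N = 49 + 26 + 17 + 30 + 30 = 152
Per-species terms:
  p = 49/152 = 0.322368; ln(p) = -1.132062; p*ln(p) = 0.322368 * (-1.132062) = -0.364941
  p = 26/152 = 0.171053; ln(p) = -1.765782; p*ln(p) = 0.171053 * (-1.765782) = -0.302042
  p = 17/152 = 0.111842; ln(p) = -2.190668; p*ln(p) = 0.111842 * (-2.190668) = -0.245009
  p = 30/152 = 0.197368; ln(p) = -1.622685; p*ln(p) = 0.197368 * (-1.622685) = -0.320266
  p = 30/152 = 0.197368; ln(p) = -1.622685; p*ln(p) = 0.197368 * (-1.622685) = -0.320266
sum(p*ln(p)) = (-0.364941) + (-0.302042) + (-0.245009) + (-0.320266) + (-0.320266) = -1.552524
H' = -(-1.552524) = 1.552524 ≈ 1.5525

1.5525


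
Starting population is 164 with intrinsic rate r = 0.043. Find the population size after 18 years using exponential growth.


r*t = 0.043 * 18 = 0.774
exp(0.774) = 2.16842
N = 164 * 2.16842 = 355.621 ≈ 356

356


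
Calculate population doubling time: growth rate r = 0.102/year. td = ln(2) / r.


td = ln(2) / 0.102 = 0.693147 / 0.102 = 6.79556 ≈ 6.8 years

6.8 years


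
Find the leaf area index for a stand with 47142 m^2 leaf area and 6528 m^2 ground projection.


LAI = 47142 / 6528 = 7.2215 ≈ 7.22

7.22


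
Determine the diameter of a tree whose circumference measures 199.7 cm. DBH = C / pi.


DBH = C / pi = 199.7 / 3.141593 = 63.5665 ≈ 63.57 cm

63.57 cm


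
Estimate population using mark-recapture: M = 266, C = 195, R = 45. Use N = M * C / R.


N = M * C / R = 266 * 195 / 45 = 51870 / 45 = 1152.67 ≈ 1153

1153 individuals


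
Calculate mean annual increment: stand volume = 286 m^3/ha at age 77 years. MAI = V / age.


MAI = 286 / 77 = 3.7143 ≈ 3.71 m^3/ha/yr

3.71 m^3/ha/yr


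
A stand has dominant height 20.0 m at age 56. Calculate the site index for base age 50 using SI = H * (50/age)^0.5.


50/56 = 0.892857
(0.892857)^0.5 = 0.944911
SI = 20.0 * 0.944911 = 18.8982 ≈ 18.9 m

18.9 m


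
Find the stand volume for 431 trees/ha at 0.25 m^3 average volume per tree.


V_stand = 431 * 0.25 = 107.75 ≈ 107.8 m^3/ha

107.8 m^3/ha


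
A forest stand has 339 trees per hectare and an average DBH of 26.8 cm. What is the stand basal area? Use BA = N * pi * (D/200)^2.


(D/200)^2 = (26.8/200)^2 = 0.134^2 = 0.017956
Individual BA = 3.141593 * 0.017956 = 0.0564104 m^2
Stand BA = 339 * 0.0564104 = 19.1231 ≈ 19.12 m^2/ha

19.12 m^2/ha


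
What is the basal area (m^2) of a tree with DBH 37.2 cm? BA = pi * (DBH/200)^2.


D/200 = 37.2/200 = 0.186 m
(D/200)^2 = 0.186^2 = 0.034596
BA = 3.141593 * 0.034596 = 0.108687 ≈ 0.1087 m^2

0.1087 m^2


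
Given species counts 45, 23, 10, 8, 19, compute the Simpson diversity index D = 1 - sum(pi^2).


Total N = 45 + 23 + 10 + 8 + 19 = 105
Per-species terms:
  p = 45/105 = 0.428571; p^2 = 0.428571^2 = 0.183673
  p = 23/105 = 0.219048; p^2 = 0.219048^2 = 0.047982
  p = 10/105 = 0.095238; p^2 = 0.095238^2 = 0.009070
  p = 8/105 = 0.076190; p^2 = 0.076190^2 = 0.005805
  p = 19/105 = 0.180952; p^2 = 0.180952^2 = 0.032744
sum(p^2) = 0.183673 + 0.047982 + 0.009070 + 0.005805 + 0.032744 = 0.279274
D = 1 - 0.279274 = 0.720726 ≈ 0.7207

0.7207


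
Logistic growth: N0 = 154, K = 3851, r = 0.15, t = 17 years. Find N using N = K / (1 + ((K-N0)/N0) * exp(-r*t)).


(K - N0)/N0 = (3851 - 154)/154 = 3697/154 = 24.0065
r*t = 0.15 * 17 = 2.55; exp(-2.55) = 0.0780817
24.0065 * 0.0780817 = 1.87447
1 + 1.87447 = 2.87447
N = 3851 / 2.87447 = 1339.73 ≈ 1340

1340


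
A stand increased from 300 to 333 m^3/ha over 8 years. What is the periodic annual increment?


PAI = (V2 - V1) / period = (333 - 300) / 8 = 33 / 8 = 4.1250 ≈ 4.13 m^3/ha/yr

4.13 m^3/ha/yr


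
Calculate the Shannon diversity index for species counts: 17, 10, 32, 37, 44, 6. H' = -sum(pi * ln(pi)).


Total N = 17 + 10 + 32 + 37 + 44 + 6 = 146
Per-species terms:
  p = 17/146 = 0.116438; ln(p) = -2.150396; p*ln(p) = 0.116438 * (-2.150396) = -0.250388
  p = 10/146 = 0.068493; ln(p) = -2.681024; p*ln(p) = 0.068493 * (-2.681024) = -0.183631
  p = 32/146 = 0.219178; ln(p) = -1.517871; p*ln(p) = 0.219178 * (-1.517871) = -0.332684
  p = 37/146 = 0.253425; ln(p) = -1.372687; p*ln(p) = 0.253425 * (-1.372687) = -0.347873
  p = 44/146 = 0.301370; ln(p) = -1.199417; p*ln(p) = 0.301370 * (-1.199417) = -0.361468
  p = 6/146 = 0.041096; ln(p) = -3.191844; p*ln(p) = 0.041096 * (-3.191844) = -0.131172
sum(p*ln(p)) = (-0.250388) + (-0.183631) + (-0.332684) + (-0.347873) + (-0.361468) + (-0.131172) = -1.607216
H' = -(-1.607216) = 1.607216 ≈ 1.6072

1.6072
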